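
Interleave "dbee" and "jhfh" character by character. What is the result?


Interleaving "dbee" and "jhfh":
  Position 0: 'd' from first, 'j' from second => "dj"
  Position 1: 'b' from first, 'h' from second => "bh"
  Position 2: 'e' from first, 'f' from second => "ef"
  Position 3: 'e' from first, 'h' from second => "eh"
Result: djbhefeh

djbhefeh


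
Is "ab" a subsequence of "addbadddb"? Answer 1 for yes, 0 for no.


Check if "ab" is a subsequence of "addbadddb"
Greedy scan:
  Position 0 ('a'): matches sub[0] = 'a'
  Position 1 ('d'): no match needed
  Position 2 ('d'): no match needed
  Position 3 ('b'): matches sub[1] = 'b'
  Position 4 ('a'): no match needed
  Position 5 ('d'): no match needed
  Position 6 ('d'): no match needed
  Position 7 ('d'): no match needed
  Position 8 ('b'): no match needed
All 2 characters matched => is a subsequence

1


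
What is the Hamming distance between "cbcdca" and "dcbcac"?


Comparing "cbcdca" and "dcbcac" position by position:
  Position 0: 'c' vs 'd' => differ
  Position 1: 'b' vs 'c' => differ
  Position 2: 'c' vs 'b' => differ
  Position 3: 'd' vs 'c' => differ
  Position 4: 'c' vs 'a' => differ
  Position 5: 'a' vs 'c' => differ
Total differences (Hamming distance): 6

6


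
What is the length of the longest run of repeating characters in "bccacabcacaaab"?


Input: "bccacabcacaaab"
Scanning for longest run:
  Position 1 ('c'): new char, reset run to 1
  Position 2 ('c'): continues run of 'c', length=2
  Position 3 ('a'): new char, reset run to 1
  Position 4 ('c'): new char, reset run to 1
  Position 5 ('a'): new char, reset run to 1
  Position 6 ('b'): new char, reset run to 1
  Position 7 ('c'): new char, reset run to 1
  Position 8 ('a'): new char, reset run to 1
  Position 9 ('c'): new char, reset run to 1
  Position 10 ('a'): new char, reset run to 1
  Position 11 ('a'): continues run of 'a', length=2
  Position 12 ('a'): continues run of 'a', length=3
  Position 13 ('b'): new char, reset run to 1
Longest run: 'a' with length 3

3


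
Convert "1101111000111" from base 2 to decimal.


Input: "1101111000111" in base 2
Positional expansion:
  Digit '1' (value 1) x 2^12 = 4096
  Digit '1' (value 1) x 2^11 = 2048
  Digit '0' (value 0) x 2^10 = 0
  Digit '1' (value 1) x 2^9 = 512
  Digit '1' (value 1) x 2^8 = 256
  Digit '1' (value 1) x 2^7 = 128
  Digit '1' (value 1) x 2^6 = 64
  Digit '0' (value 0) x 2^5 = 0
  Digit '0' (value 0) x 2^4 = 0
  Digit '0' (value 0) x 2^3 = 0
  Digit '1' (value 1) x 2^2 = 4
  Digit '1' (value 1) x 2^1 = 2
  Digit '1' (value 1) x 2^0 = 1
Sum = 7111

7111


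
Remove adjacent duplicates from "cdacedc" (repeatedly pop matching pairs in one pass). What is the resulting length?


Input: cdacedc
Stack-based adjacent duplicate removal:
  Read 'c': push. Stack: c
  Read 'd': push. Stack: cd
  Read 'a': push. Stack: cda
  Read 'c': push. Stack: cdac
  Read 'e': push. Stack: cdace
  Read 'd': push. Stack: cdaced
  Read 'c': push. Stack: cdacedc
Final stack: "cdacedc" (length 7)

7


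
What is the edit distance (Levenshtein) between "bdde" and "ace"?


Computing edit distance: "bdde" -> "ace"
DP table:
           a    c    e
      0    1    2    3
  b   1    1    2    3
  d   2    2    2    3
  d   3    3    3    3
  e   4    4    4    3
Edit distance = dp[4][3] = 3

3


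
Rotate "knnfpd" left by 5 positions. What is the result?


Input: "knnfpd", rotate left by 5
First 5 characters: "knnfp"
Remaining characters: "d"
Concatenate remaining + first: "d" + "knnfp" = "dknnfp"

dknnfp


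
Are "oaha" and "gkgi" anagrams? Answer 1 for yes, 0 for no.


Strings: "oaha", "gkgi"
Sorted first:  aaho
Sorted second: ggik
Differ at position 0: 'a' vs 'g' => not anagrams

0


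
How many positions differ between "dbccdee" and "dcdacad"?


Comparing "dbccdee" and "dcdacad" position by position:
  Position 0: 'd' vs 'd' => same
  Position 1: 'b' vs 'c' => DIFFER
  Position 2: 'c' vs 'd' => DIFFER
  Position 3: 'c' vs 'a' => DIFFER
  Position 4: 'd' vs 'c' => DIFFER
  Position 5: 'e' vs 'a' => DIFFER
  Position 6: 'e' vs 'd' => DIFFER
Positions that differ: 6

6


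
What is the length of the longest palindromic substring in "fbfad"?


Input: "fbfad"
Checking substrings for palindromes:
  [0:3] "fbf" (len 3) => palindrome
Longest palindromic substring: "fbf" with length 3

3


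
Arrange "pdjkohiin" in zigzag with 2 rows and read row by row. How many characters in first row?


Zigzag "pdjkohiin" into 2 rows:
Placing characters:
  'p' => row 0
  'd' => row 1
  'j' => row 0
  'k' => row 1
  'o' => row 0
  'h' => row 1
  'i' => row 0
  'i' => row 1
  'n' => row 0
Rows:
  Row 0: "pjoin"
  Row 1: "dkhi"
First row length: 5

5


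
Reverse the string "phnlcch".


Input: phnlcch
Reading characters right to left:
  Position 6: 'h'
  Position 5: 'c'
  Position 4: 'c'
  Position 3: 'l'
  Position 2: 'n'
  Position 1: 'h'
  Position 0: 'p'
Reversed: hcclnhp

hcclnhp


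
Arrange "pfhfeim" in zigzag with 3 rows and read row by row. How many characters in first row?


Zigzag "pfhfeim" into 3 rows:
Placing characters:
  'p' => row 0
  'f' => row 1
  'h' => row 2
  'f' => row 1
  'e' => row 0
  'i' => row 1
  'm' => row 2
Rows:
  Row 0: "pe"
  Row 1: "ffi"
  Row 2: "hm"
First row length: 2

2


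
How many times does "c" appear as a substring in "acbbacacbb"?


Searching for "c" in "acbbacacbb"
Scanning each position:
  Position 0: "a" => no
  Position 1: "c" => MATCH
  Position 2: "b" => no
  Position 3: "b" => no
  Position 4: "a" => no
  Position 5: "c" => MATCH
  Position 6: "a" => no
  Position 7: "c" => MATCH
  Position 8: "b" => no
  Position 9: "b" => no
Total occurrences: 3

3


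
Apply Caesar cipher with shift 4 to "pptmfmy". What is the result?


Caesar cipher: shift "pptmfmy" by 4
  'p' (pos 15) + 4 = pos 19 = 't'
  'p' (pos 15) + 4 = pos 19 = 't'
  't' (pos 19) + 4 = pos 23 = 'x'
  'm' (pos 12) + 4 = pos 16 = 'q'
  'f' (pos 5) + 4 = pos 9 = 'j'
  'm' (pos 12) + 4 = pos 16 = 'q'
  'y' (pos 24) + 4 = pos 2 = 'c'
Result: ttxqjqc

ttxqjqc


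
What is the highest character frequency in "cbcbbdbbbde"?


Input: cbcbbdbbbde
Character counts:
  'b': 6
  'c': 2
  'd': 2
  'e': 1
Maximum frequency: 6

6


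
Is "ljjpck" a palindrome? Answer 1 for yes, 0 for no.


Input: ljjpck
Reversed: kcpjjl
  Compare pos 0 ('l') with pos 5 ('k'): MISMATCH
  Compare pos 1 ('j') with pos 4 ('c'): MISMATCH
  Compare pos 2 ('j') with pos 3 ('p'): MISMATCH
Result: not a palindrome

0


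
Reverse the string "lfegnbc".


Input: lfegnbc
Reading characters right to left:
  Position 6: 'c'
  Position 5: 'b'
  Position 4: 'n'
  Position 3: 'g'
  Position 2: 'e'
  Position 1: 'f'
  Position 0: 'l'
Reversed: cbngefl

cbngefl


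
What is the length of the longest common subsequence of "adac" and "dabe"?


LCS of "adac" and "dabe"
DP table:
           d    a    b    e
      0    0    0    0    0
  a   0    0    1    1    1
  d   0    1    1    1    1
  a   0    1    2    2    2
  c   0    1    2    2    2
LCS length = dp[4][4] = 2

2


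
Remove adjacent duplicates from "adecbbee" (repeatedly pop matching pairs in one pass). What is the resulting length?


Input: adecbbee
Stack-based adjacent duplicate removal:
  Read 'a': push. Stack: a
  Read 'd': push. Stack: ad
  Read 'e': push. Stack: ade
  Read 'c': push. Stack: adec
  Read 'b': push. Stack: adecb
  Read 'b': matches stack top 'b' => pop. Stack: adec
  Read 'e': push. Stack: adece
  Read 'e': matches stack top 'e' => pop. Stack: adec
Final stack: "adec" (length 4)

4


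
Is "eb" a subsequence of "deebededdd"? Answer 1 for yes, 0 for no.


Check if "eb" is a subsequence of "deebededdd"
Greedy scan:
  Position 0 ('d'): no match needed
  Position 1 ('e'): matches sub[0] = 'e'
  Position 2 ('e'): no match needed
  Position 3 ('b'): matches sub[1] = 'b'
  Position 4 ('e'): no match needed
  Position 5 ('d'): no match needed
  Position 6 ('e'): no match needed
  Position 7 ('d'): no match needed
  Position 8 ('d'): no match needed
  Position 9 ('d'): no match needed
All 2 characters matched => is a subsequence

1


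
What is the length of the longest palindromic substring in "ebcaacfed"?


Input: "ebcaacfed"
Checking substrings for palindromes:
  [2:6] "caac" (len 4) => palindrome
  [3:5] "aa" (len 2) => palindrome
Longest palindromic substring: "caac" with length 4

4


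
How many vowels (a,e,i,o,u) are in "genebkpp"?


Input: genebkpp
Checking each character:
  'g' at position 0: consonant
  'e' at position 1: vowel (running total: 1)
  'n' at position 2: consonant
  'e' at position 3: vowel (running total: 2)
  'b' at position 4: consonant
  'k' at position 5: consonant
  'p' at position 6: consonant
  'p' at position 7: consonant
Total vowels: 2

2


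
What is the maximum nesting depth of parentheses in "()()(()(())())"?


Input: "()()(()(())())"
Tracking depth:
  Position 0 '(': depth becomes 1
  Position 1 ')': depth becomes 0
  Position 2 '(': depth becomes 1
  Position 3 ')': depth becomes 0
  Position 4 '(': depth becomes 1
  Position 5 '(': depth becomes 2
  Position 6 ')': depth becomes 1
  Position 7 '(': depth becomes 2
  Position 8 '(': depth becomes 3
  Position 9 ')': depth becomes 2
  Position 10 ')': depth becomes 1
  Position 11 '(': depth becomes 2
  Position 12 ')': depth becomes 1
  Position 13 ')': depth becomes 0
Maximum depth reached: 3

3


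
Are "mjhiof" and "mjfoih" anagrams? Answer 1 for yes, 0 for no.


Strings: "mjhiof", "mjfoih"
Sorted first:  fhijmo
Sorted second: fhijmo
Sorted forms match => anagrams

1


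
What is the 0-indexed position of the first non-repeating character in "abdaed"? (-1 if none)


Input: abdaed
Character frequencies:
  'a': 2
  'b': 1
  'd': 2
  'e': 1
Scanning left to right for freq == 1:
  Position 0 ('a'): freq=2, skip
  Position 1 ('b'): unique! => answer = 1

1


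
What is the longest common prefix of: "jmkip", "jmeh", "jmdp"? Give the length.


Words: jmkip, jmeh, jmdp
  Position 0: all 'j' => match
  Position 1: all 'm' => match
  Position 2: ('k', 'e', 'd') => mismatch, stop
LCP = "jm" (length 2)

2


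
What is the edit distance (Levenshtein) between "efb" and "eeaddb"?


Computing edit distance: "efb" -> "eeaddb"
DP table:
           e    e    a    d    d    b
      0    1    2    3    4    5    6
  e   1    0    1    2    3    4    5
  f   2    1    1    2    3    4    5
  b   3    2    2    2    3    4    4
Edit distance = dp[3][6] = 4

4


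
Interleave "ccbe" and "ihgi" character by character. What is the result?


Interleaving "ccbe" and "ihgi":
  Position 0: 'c' from first, 'i' from second => "ci"
  Position 1: 'c' from first, 'h' from second => "ch"
  Position 2: 'b' from first, 'g' from second => "bg"
  Position 3: 'e' from first, 'i' from second => "ei"
Result: cichbgei

cichbgei


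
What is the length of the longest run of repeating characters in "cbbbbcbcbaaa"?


Input: "cbbbbcbcbaaa"
Scanning for longest run:
  Position 1 ('b'): new char, reset run to 1
  Position 2 ('b'): continues run of 'b', length=2
  Position 3 ('b'): continues run of 'b', length=3
  Position 4 ('b'): continues run of 'b', length=4
  Position 5 ('c'): new char, reset run to 1
  Position 6 ('b'): new char, reset run to 1
  Position 7 ('c'): new char, reset run to 1
  Position 8 ('b'): new char, reset run to 1
  Position 9 ('a'): new char, reset run to 1
  Position 10 ('a'): continues run of 'a', length=2
  Position 11 ('a'): continues run of 'a', length=3
Longest run: 'b' with length 4

4


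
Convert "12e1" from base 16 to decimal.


Input: "12e1" in base 16
Positional expansion:
  Digit '1' (value 1) x 16^3 = 4096
  Digit '2' (value 2) x 16^2 = 512
  Digit 'e' (value 14) x 16^1 = 224
  Digit '1' (value 1) x 16^0 = 1
Sum = 4833

4833


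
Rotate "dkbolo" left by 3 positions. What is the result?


Input: "dkbolo", rotate left by 3
First 3 characters: "dkb"
Remaining characters: "olo"
Concatenate remaining + first: "olo" + "dkb" = "olodkb"

olodkb


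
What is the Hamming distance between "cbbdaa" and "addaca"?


Comparing "cbbdaa" and "addaca" position by position:
  Position 0: 'c' vs 'a' => differ
  Position 1: 'b' vs 'd' => differ
  Position 2: 'b' vs 'd' => differ
  Position 3: 'd' vs 'a' => differ
  Position 4: 'a' vs 'c' => differ
  Position 5: 'a' vs 'a' => same
Total differences (Hamming distance): 5

5


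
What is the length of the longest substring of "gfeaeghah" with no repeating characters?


Input: "gfeaeghah"
Sliding window (track last position of each char):
  Position 0 ('g'): window [0,0] length 1 -- new best
  Position 1 ('f'): window [0,1] length 2 -- new best
  Position 2 ('e'): window [0,2] length 3 -- new best
  Position 3 ('a'): window [0,3] length 4 -- new best
  Position 4 ('e'): repeat (last at 2), move window start to 3
  Position 4 ('e'): window [3,4] length 2
  Position 5 ('g'): window [3,5] length 3
  Position 6 ('h'): window [3,6] length 4
  Position 7 ('a'): repeat (last at 3), move window start to 4
  Position 7 ('a'): window [4,7] length 4
  Position 8 ('h'): repeat (last at 6), move window start to 7
  Position 8 ('h'): window [7,8] length 2
Longest substring with no repeats: "gfea" with length 4

4


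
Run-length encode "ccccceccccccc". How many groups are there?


Input: ccccceccccccc
Scanning for consecutive runs:
  Group 1: 'c' x 5 (positions 0-4)
  Group 2: 'e' x 1 (positions 5-5)
  Group 3: 'c' x 7 (positions 6-12)
Total groups: 3

3


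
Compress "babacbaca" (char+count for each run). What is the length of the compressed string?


Input: babacbaca
Runs:
  'b' x 1 => "b1"
  'a' x 1 => "a1"
  'b' x 1 => "b1"
  'a' x 1 => "a1"
  'c' x 1 => "c1"
  'b' x 1 => "b1"
  'a' x 1 => "a1"
  'c' x 1 => "c1"
  'a' x 1 => "a1"
Compressed: "b1a1b1a1c1b1a1c1a1"
Compressed length: 18

18


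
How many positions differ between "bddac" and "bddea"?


Comparing "bddac" and "bddea" position by position:
  Position 0: 'b' vs 'b' => same
  Position 1: 'd' vs 'd' => same
  Position 2: 'd' vs 'd' => same
  Position 3: 'a' vs 'e' => DIFFER
  Position 4: 'c' vs 'a' => DIFFER
Positions that differ: 2

2


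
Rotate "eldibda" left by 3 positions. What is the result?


Input: "eldibda", rotate left by 3
First 3 characters: "eld"
Remaining characters: "ibda"
Concatenate remaining + first: "ibda" + "eld" = "ibdaeld"

ibdaeld


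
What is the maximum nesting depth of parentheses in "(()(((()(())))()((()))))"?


Input: "(()(((()(())))()((()))))"
Tracking depth:
  Position 0 '(': depth becomes 1
  Position 1 '(': depth becomes 2
  Position 2 ')': depth becomes 1
  Position 3 '(': depth becomes 2
  Position 4 '(': depth becomes 3
  Position 5 '(': depth becomes 4
  Position 6 '(': depth becomes 5
  Position 7 ')': depth becomes 4
  Position 8 '(': depth becomes 5
  Position 9 '(': depth becomes 6
  Position 10 ')': depth becomes 5
  Position 11 ')': depth becomes 4
  Position 12 ')': depth becomes 3
  Position 13 ')': depth becomes 2
  Position 14 '(': depth becomes 3
  Position 15 ')': depth becomes 2
  Position 16 '(': depth becomes 3
  Position 17 '(': depth becomes 4
  Position 18 '(': depth becomes 5
  Position 19 ')': depth becomes 4
  Position 20 ')': depth becomes 3
  Position 21 ')': depth becomes 2
  Position 22 ')': depth becomes 1
  Position 23 ')': depth becomes 0
Maximum depth reached: 6

6


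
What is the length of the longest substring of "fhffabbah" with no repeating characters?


Input: "fhffabbah"
Sliding window (track last position of each char):
  Position 0 ('f'): window [0,0] length 1 -- new best
  Position 1 ('h'): window [0,1] length 2 -- new best
  Position 2 ('f'): repeat (last at 0), move window start to 1
  Position 2 ('f'): window [1,2] length 2
  Position 3 ('f'): repeat (last at 2), move window start to 3
  Position 3 ('f'): window [3,3] length 1
  Position 4 ('a'): window [3,4] length 2
  Position 5 ('b'): window [3,5] length 3 -- new best
  Position 6 ('b'): repeat (last at 5), move window start to 6
  Position 6 ('b'): window [6,6] length 1
  Position 7 ('a'): window [6,7] length 2
  Position 8 ('h'): window [6,8] length 3
Longest substring with no repeats: "fab" with length 3

3


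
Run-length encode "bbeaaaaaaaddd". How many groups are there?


Input: bbeaaaaaaaddd
Scanning for consecutive runs:
  Group 1: 'b' x 2 (positions 0-1)
  Group 2: 'e' x 1 (positions 2-2)
  Group 3: 'a' x 7 (positions 3-9)
  Group 4: 'd' x 3 (positions 10-12)
Total groups: 4

4


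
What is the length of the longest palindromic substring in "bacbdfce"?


Input: "bacbdfce"
Checking substrings for palindromes:
  No multi-char palindromic substrings found
Longest palindromic substring: "b" with length 1

1


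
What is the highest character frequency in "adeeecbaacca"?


Input: adeeecbaacca
Character counts:
  'a': 4
  'b': 1
  'c': 3
  'd': 1
  'e': 3
Maximum frequency: 4

4


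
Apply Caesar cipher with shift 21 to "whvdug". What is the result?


Caesar cipher: shift "whvdug" by 21
  'w' (pos 22) + 21 = pos 17 = 'r'
  'h' (pos 7) + 21 = pos 2 = 'c'
  'v' (pos 21) + 21 = pos 16 = 'q'
  'd' (pos 3) + 21 = pos 24 = 'y'
  'u' (pos 20) + 21 = pos 15 = 'p'
  'g' (pos 6) + 21 = pos 1 = 'b'
Result: rcqypb

rcqypb


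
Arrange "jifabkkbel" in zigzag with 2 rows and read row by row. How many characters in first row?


Zigzag "jifabkkbel" into 2 rows:
Placing characters:
  'j' => row 0
  'i' => row 1
  'f' => row 0
  'a' => row 1
  'b' => row 0
  'k' => row 1
  'k' => row 0
  'b' => row 1
  'e' => row 0
  'l' => row 1
Rows:
  Row 0: "jfbke"
  Row 1: "iakbl"
First row length: 5

5


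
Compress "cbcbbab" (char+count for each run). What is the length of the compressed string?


Input: cbcbbab
Runs:
  'c' x 1 => "c1"
  'b' x 1 => "b1"
  'c' x 1 => "c1"
  'b' x 2 => "b2"
  'a' x 1 => "a1"
  'b' x 1 => "b1"
Compressed: "c1b1c1b2a1b1"
Compressed length: 12

12


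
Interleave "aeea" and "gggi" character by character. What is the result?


Interleaving "aeea" and "gggi":
  Position 0: 'a' from first, 'g' from second => "ag"
  Position 1: 'e' from first, 'g' from second => "eg"
  Position 2: 'e' from first, 'g' from second => "eg"
  Position 3: 'a' from first, 'i' from second => "ai"
Result: agegegai

agegegai


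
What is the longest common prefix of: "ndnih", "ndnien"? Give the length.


Words: ndnih, ndnien
  Position 0: all 'n' => match
  Position 1: all 'd' => match
  Position 2: all 'n' => match
  Position 3: all 'i' => match
  Position 4: ('h', 'e') => mismatch, stop
LCP = "ndni" (length 4)

4


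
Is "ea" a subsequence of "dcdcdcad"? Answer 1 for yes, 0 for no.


Check if "ea" is a subsequence of "dcdcdcad"
Greedy scan:
  Position 0 ('d'): no match needed
  Position 1 ('c'): no match needed
  Position 2 ('d'): no match needed
  Position 3 ('c'): no match needed
  Position 4 ('d'): no match needed
  Position 5 ('c'): no match needed
  Position 6 ('a'): no match needed
  Position 7 ('d'): no match needed
Only matched 0/2 characters => not a subsequence

0


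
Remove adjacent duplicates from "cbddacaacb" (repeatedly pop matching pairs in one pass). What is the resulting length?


Input: cbddacaacb
Stack-based adjacent duplicate removal:
  Read 'c': push. Stack: c
  Read 'b': push. Stack: cb
  Read 'd': push. Stack: cbd
  Read 'd': matches stack top 'd' => pop. Stack: cb
  Read 'a': push. Stack: cba
  Read 'c': push. Stack: cbac
  Read 'a': push. Stack: cbaca
  Read 'a': matches stack top 'a' => pop. Stack: cbac
  Read 'c': matches stack top 'c' => pop. Stack: cba
  Read 'b': push. Stack: cbab
Final stack: "cbab" (length 4)

4


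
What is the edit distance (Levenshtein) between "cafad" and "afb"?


Computing edit distance: "cafad" -> "afb"
DP table:
           a    f    b
      0    1    2    3
  c   1    1    2    3
  a   2    1    2    3
  f   3    2    1    2
  a   4    3    2    2
  d   5    4    3    3
Edit distance = dp[5][3] = 3

3


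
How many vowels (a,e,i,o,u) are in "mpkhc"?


Input: mpkhc
Checking each character:
  'm' at position 0: consonant
  'p' at position 1: consonant
  'k' at position 2: consonant
  'h' at position 3: consonant
  'c' at position 4: consonant
Total vowels: 0

0


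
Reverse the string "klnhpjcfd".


Input: klnhpjcfd
Reading characters right to left:
  Position 8: 'd'
  Position 7: 'f'
  Position 6: 'c'
  Position 5: 'j'
  Position 4: 'p'
  Position 3: 'h'
  Position 2: 'n'
  Position 1: 'l'
  Position 0: 'k'
Reversed: dfcjphnlk

dfcjphnlk


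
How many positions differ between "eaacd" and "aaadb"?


Comparing "eaacd" and "aaadb" position by position:
  Position 0: 'e' vs 'a' => DIFFER
  Position 1: 'a' vs 'a' => same
  Position 2: 'a' vs 'a' => same
  Position 3: 'c' vs 'd' => DIFFER
  Position 4: 'd' vs 'b' => DIFFER
Positions that differ: 3

3


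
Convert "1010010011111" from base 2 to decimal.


Input: "1010010011111" in base 2
Positional expansion:
  Digit '1' (value 1) x 2^12 = 4096
  Digit '0' (value 0) x 2^11 = 0
  Digit '1' (value 1) x 2^10 = 1024
  Digit '0' (value 0) x 2^9 = 0
  Digit '0' (value 0) x 2^8 = 0
  Digit '1' (value 1) x 2^7 = 128
  Digit '0' (value 0) x 2^6 = 0
  Digit '0' (value 0) x 2^5 = 0
  Digit '1' (value 1) x 2^4 = 16
  Digit '1' (value 1) x 2^3 = 8
  Digit '1' (value 1) x 2^2 = 4
  Digit '1' (value 1) x 2^1 = 2
  Digit '1' (value 1) x 2^0 = 1
Sum = 5279

5279


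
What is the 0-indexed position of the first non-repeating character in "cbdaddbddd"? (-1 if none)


Input: cbdaddbddd
Character frequencies:
  'a': 1
  'b': 2
  'c': 1
  'd': 6
Scanning left to right for freq == 1:
  Position 0 ('c'): unique! => answer = 0

0


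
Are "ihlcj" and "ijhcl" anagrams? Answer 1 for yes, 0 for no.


Strings: "ihlcj", "ijhcl"
Sorted first:  chijl
Sorted second: chijl
Sorted forms match => anagrams

1


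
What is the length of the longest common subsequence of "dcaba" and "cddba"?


LCS of "dcaba" and "cddba"
DP table:
           c    d    d    b    a
      0    0    0    0    0    0
  d   0    0    1    1    1    1
  c   0    1    1    1    1    1
  a   0    1    1    1    1    2
  b   0    1    1    1    2    2
  a   0    1    1    1    2    3
LCS length = dp[5][5] = 3

3


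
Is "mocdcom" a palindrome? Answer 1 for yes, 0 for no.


Input: mocdcom
Reversed: mocdcom
  Compare pos 0 ('m') with pos 6 ('m'): match
  Compare pos 1 ('o') with pos 5 ('o'): match
  Compare pos 2 ('c') with pos 4 ('c'): match
Result: palindrome

1


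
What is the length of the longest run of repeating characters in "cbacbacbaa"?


Input: "cbacbacbaa"
Scanning for longest run:
  Position 1 ('b'): new char, reset run to 1
  Position 2 ('a'): new char, reset run to 1
  Position 3 ('c'): new char, reset run to 1
  Position 4 ('b'): new char, reset run to 1
  Position 5 ('a'): new char, reset run to 1
  Position 6 ('c'): new char, reset run to 1
  Position 7 ('b'): new char, reset run to 1
  Position 8 ('a'): new char, reset run to 1
  Position 9 ('a'): continues run of 'a', length=2
Longest run: 'a' with length 2

2


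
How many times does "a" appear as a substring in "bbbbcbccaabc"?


Searching for "a" in "bbbbcbccaabc"
Scanning each position:
  Position 0: "b" => no
  Position 1: "b" => no
  Position 2: "b" => no
  Position 3: "b" => no
  Position 4: "c" => no
  Position 5: "b" => no
  Position 6: "c" => no
  Position 7: "c" => no
  Position 8: "a" => MATCH
  Position 9: "a" => MATCH
  Position 10: "b" => no
  Position 11: "c" => no
Total occurrences: 2

2


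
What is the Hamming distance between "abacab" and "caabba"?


Comparing "abacab" and "caabba" position by position:
  Position 0: 'a' vs 'c' => differ
  Position 1: 'b' vs 'a' => differ
  Position 2: 'a' vs 'a' => same
  Position 3: 'c' vs 'b' => differ
  Position 4: 'a' vs 'b' => differ
  Position 5: 'b' vs 'a' => differ
Total differences (Hamming distance): 5

5


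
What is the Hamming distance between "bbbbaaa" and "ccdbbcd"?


Comparing "bbbbaaa" and "ccdbbcd" position by position:
  Position 0: 'b' vs 'c' => differ
  Position 1: 'b' vs 'c' => differ
  Position 2: 'b' vs 'd' => differ
  Position 3: 'b' vs 'b' => same
  Position 4: 'a' vs 'b' => differ
  Position 5: 'a' vs 'c' => differ
  Position 6: 'a' vs 'd' => differ
Total differences (Hamming distance): 6

6


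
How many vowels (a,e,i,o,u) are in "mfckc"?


Input: mfckc
Checking each character:
  'm' at position 0: consonant
  'f' at position 1: consonant
  'c' at position 2: consonant
  'k' at position 3: consonant
  'c' at position 4: consonant
Total vowels: 0

0


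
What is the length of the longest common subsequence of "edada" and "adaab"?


LCS of "edada" and "adaab"
DP table:
           a    d    a    a    b
      0    0    0    0    0    0
  e   0    0    0    0    0    0
  d   0    0    1    1    1    1
  a   0    1    1    2    2    2
  d   0    1    2    2    2    2
  a   0    1    2    3    3    3
LCS length = dp[5][5] = 3

3


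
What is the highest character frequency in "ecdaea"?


Input: ecdaea
Character counts:
  'a': 2
  'c': 1
  'd': 1
  'e': 2
Maximum frequency: 2

2


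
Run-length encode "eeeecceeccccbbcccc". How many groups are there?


Input: eeeecceeccccbbcccc
Scanning for consecutive runs:
  Group 1: 'e' x 4 (positions 0-3)
  Group 2: 'c' x 2 (positions 4-5)
  Group 3: 'e' x 2 (positions 6-7)
  Group 4: 'c' x 4 (positions 8-11)
  Group 5: 'b' x 2 (positions 12-13)
  Group 6: 'c' x 4 (positions 14-17)
Total groups: 6

6


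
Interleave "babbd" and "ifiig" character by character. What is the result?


Interleaving "babbd" and "ifiig":
  Position 0: 'b' from first, 'i' from second => "bi"
  Position 1: 'a' from first, 'f' from second => "af"
  Position 2: 'b' from first, 'i' from second => "bi"
  Position 3: 'b' from first, 'i' from second => "bi"
  Position 4: 'd' from first, 'g' from second => "dg"
Result: biafbibidg

biafbibidg


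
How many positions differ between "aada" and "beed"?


Comparing "aada" and "beed" position by position:
  Position 0: 'a' vs 'b' => DIFFER
  Position 1: 'a' vs 'e' => DIFFER
  Position 2: 'd' vs 'e' => DIFFER
  Position 3: 'a' vs 'd' => DIFFER
Positions that differ: 4

4


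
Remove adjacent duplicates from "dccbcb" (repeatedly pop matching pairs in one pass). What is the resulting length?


Input: dccbcb
Stack-based adjacent duplicate removal:
  Read 'd': push. Stack: d
  Read 'c': push. Stack: dc
  Read 'c': matches stack top 'c' => pop. Stack: d
  Read 'b': push. Stack: db
  Read 'c': push. Stack: dbc
  Read 'b': push. Stack: dbcb
Final stack: "dbcb" (length 4)

4


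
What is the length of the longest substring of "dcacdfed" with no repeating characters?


Input: "dcacdfed"
Sliding window (track last position of each char):
  Position 0 ('d'): window [0,0] length 1 -- new best
  Position 1 ('c'): window [0,1] length 2 -- new best
  Position 2 ('a'): window [0,2] length 3 -- new best
  Position 3 ('c'): repeat (last at 1), move window start to 2
  Position 3 ('c'): window [2,3] length 2
  Position 4 ('d'): window [2,4] length 3
  Position 5 ('f'): window [2,5] length 4 -- new best
  Position 6 ('e'): window [2,6] length 5 -- new best
  Position 7 ('d'): repeat (last at 4), move window start to 5
  Position 7 ('d'): window [5,7] length 3
Longest substring with no repeats: "acdfe" with length 5

5


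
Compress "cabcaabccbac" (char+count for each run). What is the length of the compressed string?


Input: cabcaabccbac
Runs:
  'c' x 1 => "c1"
  'a' x 1 => "a1"
  'b' x 1 => "b1"
  'c' x 1 => "c1"
  'a' x 2 => "a2"
  'b' x 1 => "b1"
  'c' x 2 => "c2"
  'b' x 1 => "b1"
  'a' x 1 => "a1"
  'c' x 1 => "c1"
Compressed: "c1a1b1c1a2b1c2b1a1c1"
Compressed length: 20

20


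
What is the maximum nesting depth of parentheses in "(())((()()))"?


Input: "(())((()()))"
Tracking depth:
  Position 0 '(': depth becomes 1
  Position 1 '(': depth becomes 2
  Position 2 ')': depth becomes 1
  Position 3 ')': depth becomes 0
  Position 4 '(': depth becomes 1
  Position 5 '(': depth becomes 2
  Position 6 '(': depth becomes 3
  Position 7 ')': depth becomes 2
  Position 8 '(': depth becomes 3
  Position 9 ')': depth becomes 2
  Position 10 ')': depth becomes 1
  Position 11 ')': depth becomes 0
Maximum depth reached: 3

3


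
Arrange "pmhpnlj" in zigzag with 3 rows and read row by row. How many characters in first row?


Zigzag "pmhpnlj" into 3 rows:
Placing characters:
  'p' => row 0
  'm' => row 1
  'h' => row 2
  'p' => row 1
  'n' => row 0
  'l' => row 1
  'j' => row 2
Rows:
  Row 0: "pn"
  Row 1: "mpl"
  Row 2: "hj"
First row length: 2

2


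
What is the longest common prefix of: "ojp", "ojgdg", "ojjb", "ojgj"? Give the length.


Words: ojp, ojgdg, ojjb, ojgj
  Position 0: all 'o' => match
  Position 1: all 'j' => match
  Position 2: ('p', 'g', 'j', 'g') => mismatch, stop
LCP = "oj" (length 2)

2


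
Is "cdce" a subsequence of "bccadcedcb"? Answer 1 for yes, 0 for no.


Check if "cdce" is a subsequence of "bccadcedcb"
Greedy scan:
  Position 0 ('b'): no match needed
  Position 1 ('c'): matches sub[0] = 'c'
  Position 2 ('c'): no match needed
  Position 3 ('a'): no match needed
  Position 4 ('d'): matches sub[1] = 'd'
  Position 5 ('c'): matches sub[2] = 'c'
  Position 6 ('e'): matches sub[3] = 'e'
  Position 7 ('d'): no match needed
  Position 8 ('c'): no match needed
  Position 9 ('b'): no match needed
All 4 characters matched => is a subsequence

1


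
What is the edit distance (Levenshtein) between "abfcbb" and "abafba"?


Computing edit distance: "abfcbb" -> "abafba"
DP table:
           a    b    a    f    b    a
      0    1    2    3    4    5    6
  a   1    0    1    2    3    4    5
  b   2    1    0    1    2    3    4
  f   3    2    1    1    1    2    3
  c   4    3    2    2    2    2    3
  b   5    4    3    3    3    2    3
  b   6    5    4    4    4    3    3
Edit distance = dp[6][6] = 3

3


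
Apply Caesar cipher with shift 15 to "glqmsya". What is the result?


Caesar cipher: shift "glqmsya" by 15
  'g' (pos 6) + 15 = pos 21 = 'v'
  'l' (pos 11) + 15 = pos 0 = 'a'
  'q' (pos 16) + 15 = pos 5 = 'f'
  'm' (pos 12) + 15 = pos 1 = 'b'
  's' (pos 18) + 15 = pos 7 = 'h'
  'y' (pos 24) + 15 = pos 13 = 'n'
  'a' (pos 0) + 15 = pos 15 = 'p'
Result: vafbhnp

vafbhnp


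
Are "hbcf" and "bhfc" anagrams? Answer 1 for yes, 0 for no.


Strings: "hbcf", "bhfc"
Sorted first:  bcfh
Sorted second: bcfh
Sorted forms match => anagrams

1


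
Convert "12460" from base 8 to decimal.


Input: "12460" in base 8
Positional expansion:
  Digit '1' (value 1) x 8^4 = 4096
  Digit '2' (value 2) x 8^3 = 1024
  Digit '4' (value 4) x 8^2 = 256
  Digit '6' (value 6) x 8^1 = 48
  Digit '0' (value 0) x 8^0 = 0
Sum = 5424

5424


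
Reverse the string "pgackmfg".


Input: pgackmfg
Reading characters right to left:
  Position 7: 'g'
  Position 6: 'f'
  Position 5: 'm'
  Position 4: 'k'
  Position 3: 'c'
  Position 2: 'a'
  Position 1: 'g'
  Position 0: 'p'
Reversed: gfmkcagp

gfmkcagp


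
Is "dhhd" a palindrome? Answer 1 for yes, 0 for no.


Input: dhhd
Reversed: dhhd
  Compare pos 0 ('d') with pos 3 ('d'): match
  Compare pos 1 ('h') with pos 2 ('h'): match
Result: palindrome

1


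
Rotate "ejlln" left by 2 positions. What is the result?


Input: "ejlln", rotate left by 2
First 2 characters: "ej"
Remaining characters: "lln"
Concatenate remaining + first: "lln" + "ej" = "llnej"

llnej


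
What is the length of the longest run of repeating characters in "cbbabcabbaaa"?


Input: "cbbabcabbaaa"
Scanning for longest run:
  Position 1 ('b'): new char, reset run to 1
  Position 2 ('b'): continues run of 'b', length=2
  Position 3 ('a'): new char, reset run to 1
  Position 4 ('b'): new char, reset run to 1
  Position 5 ('c'): new char, reset run to 1
  Position 6 ('a'): new char, reset run to 1
  Position 7 ('b'): new char, reset run to 1
  Position 8 ('b'): continues run of 'b', length=2
  Position 9 ('a'): new char, reset run to 1
  Position 10 ('a'): continues run of 'a', length=2
  Position 11 ('a'): continues run of 'a', length=3
Longest run: 'a' with length 3

3


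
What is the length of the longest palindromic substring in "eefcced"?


Input: "eefcced"
Checking substrings for palindromes:
  [0:2] "ee" (len 2) => palindrome
  [3:5] "cc" (len 2) => palindrome
Longest palindromic substring: "ee" with length 2

2


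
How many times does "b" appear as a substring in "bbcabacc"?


Searching for "b" in "bbcabacc"
Scanning each position:
  Position 0: "b" => MATCH
  Position 1: "b" => MATCH
  Position 2: "c" => no
  Position 3: "a" => no
  Position 4: "b" => MATCH
  Position 5: "a" => no
  Position 6: "c" => no
  Position 7: "c" => no
Total occurrences: 3

3


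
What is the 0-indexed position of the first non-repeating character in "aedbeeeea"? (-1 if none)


Input: aedbeeeea
Character frequencies:
  'a': 2
  'b': 1
  'd': 1
  'e': 5
Scanning left to right for freq == 1:
  Position 0 ('a'): freq=2, skip
  Position 1 ('e'): freq=5, skip
  Position 2 ('d'): unique! => answer = 2

2


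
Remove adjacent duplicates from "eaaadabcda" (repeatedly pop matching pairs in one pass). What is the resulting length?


Input: eaaadabcda
Stack-based adjacent duplicate removal:
  Read 'e': push. Stack: e
  Read 'a': push. Stack: ea
  Read 'a': matches stack top 'a' => pop. Stack: e
  Read 'a': push. Stack: ea
  Read 'd': push. Stack: ead
  Read 'a': push. Stack: eada
  Read 'b': push. Stack: eadab
  Read 'c': push. Stack: eadabc
  Read 'd': push. Stack: eadabcd
  Read 'a': push. Stack: eadabcda
Final stack: "eadabcda" (length 8)

8


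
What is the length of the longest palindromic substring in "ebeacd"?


Input: "ebeacd"
Checking substrings for palindromes:
  [0:3] "ebe" (len 3) => palindrome
Longest palindromic substring: "ebe" with length 3

3


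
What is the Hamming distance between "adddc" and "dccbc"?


Comparing "adddc" and "dccbc" position by position:
  Position 0: 'a' vs 'd' => differ
  Position 1: 'd' vs 'c' => differ
  Position 2: 'd' vs 'c' => differ
  Position 3: 'd' vs 'b' => differ
  Position 4: 'c' vs 'c' => same
Total differences (Hamming distance): 4

4


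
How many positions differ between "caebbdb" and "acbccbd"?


Comparing "caebbdb" and "acbccbd" position by position:
  Position 0: 'c' vs 'a' => DIFFER
  Position 1: 'a' vs 'c' => DIFFER
  Position 2: 'e' vs 'b' => DIFFER
  Position 3: 'b' vs 'c' => DIFFER
  Position 4: 'b' vs 'c' => DIFFER
  Position 5: 'd' vs 'b' => DIFFER
  Position 6: 'b' vs 'd' => DIFFER
Positions that differ: 7

7


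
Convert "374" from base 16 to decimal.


Input: "374" in base 16
Positional expansion:
  Digit '3' (value 3) x 16^2 = 768
  Digit '7' (value 7) x 16^1 = 112
  Digit '4' (value 4) x 16^0 = 4
Sum = 884

884


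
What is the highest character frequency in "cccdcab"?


Input: cccdcab
Character counts:
  'a': 1
  'b': 1
  'c': 4
  'd': 1
Maximum frequency: 4

4


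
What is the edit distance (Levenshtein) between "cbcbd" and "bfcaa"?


Computing edit distance: "cbcbd" -> "bfcaa"
DP table:
           b    f    c    a    a
      0    1    2    3    4    5
  c   1    1    2    2    3    4
  b   2    1    2    3    3    4
  c   3    2    2    2    3    4
  b   4    3    3    3    3    4
  d   5    4    4    4    4    4
Edit distance = dp[5][5] = 4

4


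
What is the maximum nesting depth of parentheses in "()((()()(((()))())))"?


Input: "()((()()(((()))())))"
Tracking depth:
  Position 0 '(': depth becomes 1
  Position 1 ')': depth becomes 0
  Position 2 '(': depth becomes 1
  Position 3 '(': depth becomes 2
  Position 4 '(': depth becomes 3
  Position 5 ')': depth becomes 2
  Position 6 '(': depth becomes 3
  Position 7 ')': depth becomes 2
  Position 8 '(': depth becomes 3
  Position 9 '(': depth becomes 4
  Position 10 '(': depth becomes 5
  Position 11 '(': depth becomes 6
  Position 12 ')': depth becomes 5
  Position 13 ')': depth becomes 4
  Position 14 ')': depth becomes 3
  Position 15 '(': depth becomes 4
  Position 16 ')': depth becomes 3
  Position 17 ')': depth becomes 2
  Position 18 ')': depth becomes 1
  Position 19 ')': depth becomes 0
Maximum depth reached: 6

6


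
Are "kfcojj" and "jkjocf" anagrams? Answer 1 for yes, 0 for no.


Strings: "kfcojj", "jkjocf"
Sorted first:  cfjjko
Sorted second: cfjjko
Sorted forms match => anagrams

1


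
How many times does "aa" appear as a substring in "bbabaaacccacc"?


Searching for "aa" in "bbabaaacccacc"
Scanning each position:
  Position 0: "bb" => no
  Position 1: "ba" => no
  Position 2: "ab" => no
  Position 3: "ba" => no
  Position 4: "aa" => MATCH
  Position 5: "aa" => MATCH
  Position 6: "ac" => no
  Position 7: "cc" => no
  Position 8: "cc" => no
  Position 9: "ca" => no
  Position 10: "ac" => no
  Position 11: "cc" => no
Total occurrences: 2

2


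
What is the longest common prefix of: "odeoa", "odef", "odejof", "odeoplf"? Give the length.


Words: odeoa, odef, odejof, odeoplf
  Position 0: all 'o' => match
  Position 1: all 'd' => match
  Position 2: all 'e' => match
  Position 3: ('o', 'f', 'j', 'o') => mismatch, stop
LCP = "ode" (length 3)

3


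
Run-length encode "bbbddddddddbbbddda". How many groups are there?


Input: bbbddddddddbbbddda
Scanning for consecutive runs:
  Group 1: 'b' x 3 (positions 0-2)
  Group 2: 'd' x 8 (positions 3-10)
  Group 3: 'b' x 3 (positions 11-13)
  Group 4: 'd' x 3 (positions 14-16)
  Group 5: 'a' x 1 (positions 17-17)
Total groups: 5

5


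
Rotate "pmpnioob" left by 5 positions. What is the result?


Input: "pmpnioob", rotate left by 5
First 5 characters: "pmpni"
Remaining characters: "oob"
Concatenate remaining + first: "oob" + "pmpni" = "oobpmpni"

oobpmpni


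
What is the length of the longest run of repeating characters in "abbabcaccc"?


Input: "abbabcaccc"
Scanning for longest run:
  Position 1 ('b'): new char, reset run to 1
  Position 2 ('b'): continues run of 'b', length=2
  Position 3 ('a'): new char, reset run to 1
  Position 4 ('b'): new char, reset run to 1
  Position 5 ('c'): new char, reset run to 1
  Position 6 ('a'): new char, reset run to 1
  Position 7 ('c'): new char, reset run to 1
  Position 8 ('c'): continues run of 'c', length=2
  Position 9 ('c'): continues run of 'c', length=3
Longest run: 'c' with length 3

3


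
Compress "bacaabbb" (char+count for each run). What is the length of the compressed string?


Input: bacaabbb
Runs:
  'b' x 1 => "b1"
  'a' x 1 => "a1"
  'c' x 1 => "c1"
  'a' x 2 => "a2"
  'b' x 3 => "b3"
Compressed: "b1a1c1a2b3"
Compressed length: 10

10


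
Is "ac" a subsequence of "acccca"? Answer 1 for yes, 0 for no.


Check if "ac" is a subsequence of "acccca"
Greedy scan:
  Position 0 ('a'): matches sub[0] = 'a'
  Position 1 ('c'): matches sub[1] = 'c'
  Position 2 ('c'): no match needed
  Position 3 ('c'): no match needed
  Position 4 ('c'): no match needed
  Position 5 ('a'): no match needed
All 2 characters matched => is a subsequence

1


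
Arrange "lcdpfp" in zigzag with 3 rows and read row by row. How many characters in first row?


Zigzag "lcdpfp" into 3 rows:
Placing characters:
  'l' => row 0
  'c' => row 1
  'd' => row 2
  'p' => row 1
  'f' => row 0
  'p' => row 1
Rows:
  Row 0: "lf"
  Row 1: "cpp"
  Row 2: "d"
First row length: 2

2


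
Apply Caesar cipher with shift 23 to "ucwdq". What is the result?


Caesar cipher: shift "ucwdq" by 23
  'u' (pos 20) + 23 = pos 17 = 'r'
  'c' (pos 2) + 23 = pos 25 = 'z'
  'w' (pos 22) + 23 = pos 19 = 't'
  'd' (pos 3) + 23 = pos 0 = 'a'
  'q' (pos 16) + 23 = pos 13 = 'n'
Result: rztan

rztan


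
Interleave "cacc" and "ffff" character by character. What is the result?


Interleaving "cacc" and "ffff":
  Position 0: 'c' from first, 'f' from second => "cf"
  Position 1: 'a' from first, 'f' from second => "af"
  Position 2: 'c' from first, 'f' from second => "cf"
  Position 3: 'c' from first, 'f' from second => "cf"
Result: cfafcfcf

cfafcfcf


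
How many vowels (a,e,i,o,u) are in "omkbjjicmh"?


Input: omkbjjicmh
Checking each character:
  'o' at position 0: vowel (running total: 1)
  'm' at position 1: consonant
  'k' at position 2: consonant
  'b' at position 3: consonant
  'j' at position 4: consonant
  'j' at position 5: consonant
  'i' at position 6: vowel (running total: 2)
  'c' at position 7: consonant
  'm' at position 8: consonant
  'h' at position 9: consonant
Total vowels: 2

2
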